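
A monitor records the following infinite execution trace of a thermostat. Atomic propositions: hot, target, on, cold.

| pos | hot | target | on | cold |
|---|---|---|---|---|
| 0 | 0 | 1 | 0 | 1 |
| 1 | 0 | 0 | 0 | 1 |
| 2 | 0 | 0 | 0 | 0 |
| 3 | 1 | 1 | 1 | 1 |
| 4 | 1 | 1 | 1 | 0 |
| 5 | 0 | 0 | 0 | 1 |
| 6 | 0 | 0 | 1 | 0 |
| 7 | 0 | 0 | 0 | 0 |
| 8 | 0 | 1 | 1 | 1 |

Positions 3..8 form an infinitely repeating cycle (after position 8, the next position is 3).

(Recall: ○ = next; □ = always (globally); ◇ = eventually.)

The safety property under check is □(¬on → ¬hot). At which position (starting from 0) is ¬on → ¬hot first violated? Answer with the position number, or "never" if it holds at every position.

never

¬on → ¬hot holds at every position 0..8, and those are all the positions the trace ever visits, so the invariant □(¬on → ¬hot) is never violated.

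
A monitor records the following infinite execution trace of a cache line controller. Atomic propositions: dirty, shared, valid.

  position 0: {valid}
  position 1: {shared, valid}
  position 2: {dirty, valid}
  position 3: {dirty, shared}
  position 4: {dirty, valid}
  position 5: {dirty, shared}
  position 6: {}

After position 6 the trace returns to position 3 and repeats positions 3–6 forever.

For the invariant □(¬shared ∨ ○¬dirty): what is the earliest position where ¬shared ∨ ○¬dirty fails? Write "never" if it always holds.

Check ¬shared ∨ ○¬dirty at each position in order: 0 ✓.
At position 1 the labels are {shared, valid} and the next position 2 has {dirty, valid}, so ¬shared ∨ ○¬dirty is false there. This is the first violation.

1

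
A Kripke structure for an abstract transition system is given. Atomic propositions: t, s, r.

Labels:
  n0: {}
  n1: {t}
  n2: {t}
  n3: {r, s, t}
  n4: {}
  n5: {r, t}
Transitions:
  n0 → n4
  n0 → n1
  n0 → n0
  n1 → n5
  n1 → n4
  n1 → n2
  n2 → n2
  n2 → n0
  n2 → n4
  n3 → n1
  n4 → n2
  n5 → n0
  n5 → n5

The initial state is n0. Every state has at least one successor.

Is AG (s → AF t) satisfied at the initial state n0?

Satisfied

States satisfying s → AF t: {n0, n1, n2, n3, n4, n5}.
States satisfying AG (s → AF t): {n0, n1, n2, n3, n4, n5}.
Every state reachable from n0 satisfies s → AF t.
n0 ∈ Sat(AG (s → AF t)).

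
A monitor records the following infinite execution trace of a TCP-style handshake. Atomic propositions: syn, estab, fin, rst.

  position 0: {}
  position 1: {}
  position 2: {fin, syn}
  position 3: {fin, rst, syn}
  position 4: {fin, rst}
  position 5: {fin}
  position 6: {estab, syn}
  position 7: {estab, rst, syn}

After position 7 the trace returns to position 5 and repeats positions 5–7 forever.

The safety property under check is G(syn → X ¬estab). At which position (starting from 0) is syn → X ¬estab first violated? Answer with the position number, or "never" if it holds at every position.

6

Check syn → X ¬estab at each position in order: 0 ✓, 1 ✓, 2 ✓, 3 ✓, 4 ✓, 5 ✓.
At position 6 the labels are {estab, syn} and the next position 7 has {estab, rst, syn}, so syn → X ¬estab is false there. This is the first violation.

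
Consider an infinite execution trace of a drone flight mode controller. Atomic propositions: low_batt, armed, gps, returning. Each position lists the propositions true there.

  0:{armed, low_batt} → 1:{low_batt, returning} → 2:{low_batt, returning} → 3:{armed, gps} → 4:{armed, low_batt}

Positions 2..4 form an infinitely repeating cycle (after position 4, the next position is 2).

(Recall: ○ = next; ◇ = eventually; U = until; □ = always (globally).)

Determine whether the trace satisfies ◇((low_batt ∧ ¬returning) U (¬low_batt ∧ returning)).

No

(low_batt ∧ ¬returning) U (¬low_batt ∧ returning) is false at every position 0..4, so it never becomes true and ◇((low_batt ∧ ¬returning) U (¬low_batt ∧ returning)) fails.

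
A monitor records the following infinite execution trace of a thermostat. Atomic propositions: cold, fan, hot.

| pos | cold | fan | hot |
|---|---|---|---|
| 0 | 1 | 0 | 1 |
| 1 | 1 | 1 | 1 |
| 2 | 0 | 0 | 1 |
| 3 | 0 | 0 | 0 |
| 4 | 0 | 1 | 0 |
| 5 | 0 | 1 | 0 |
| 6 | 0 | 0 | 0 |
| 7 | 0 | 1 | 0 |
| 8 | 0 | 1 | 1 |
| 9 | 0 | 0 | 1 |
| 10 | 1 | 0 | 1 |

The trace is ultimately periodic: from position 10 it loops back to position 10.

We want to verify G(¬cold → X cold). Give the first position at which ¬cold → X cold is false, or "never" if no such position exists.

Check ¬cold → X cold at each position in order: 0 ✓, 1 ✓.
At position 2 the labels are {hot} and the next position 3 has {}, so ¬cold → X cold is false there. This is the first violation.

2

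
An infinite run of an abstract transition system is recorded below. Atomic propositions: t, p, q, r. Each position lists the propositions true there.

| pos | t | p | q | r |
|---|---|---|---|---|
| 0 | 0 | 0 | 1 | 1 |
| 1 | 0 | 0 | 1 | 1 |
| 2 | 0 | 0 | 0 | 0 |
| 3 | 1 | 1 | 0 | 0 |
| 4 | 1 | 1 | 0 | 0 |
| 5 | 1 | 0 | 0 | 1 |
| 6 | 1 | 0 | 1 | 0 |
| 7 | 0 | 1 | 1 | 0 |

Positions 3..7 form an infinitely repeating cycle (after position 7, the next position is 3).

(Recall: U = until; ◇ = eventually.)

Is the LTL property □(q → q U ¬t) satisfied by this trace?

q → q U ¬t holds at every position 0..7, and those are all positions ever visited, so □(q → q U ¬t) holds.
Positions where q holds: 0, 1, 6, 7.
Check q U ¬t at each: 0→ok, 1→ok, 6→ok, 7→ok.

Holds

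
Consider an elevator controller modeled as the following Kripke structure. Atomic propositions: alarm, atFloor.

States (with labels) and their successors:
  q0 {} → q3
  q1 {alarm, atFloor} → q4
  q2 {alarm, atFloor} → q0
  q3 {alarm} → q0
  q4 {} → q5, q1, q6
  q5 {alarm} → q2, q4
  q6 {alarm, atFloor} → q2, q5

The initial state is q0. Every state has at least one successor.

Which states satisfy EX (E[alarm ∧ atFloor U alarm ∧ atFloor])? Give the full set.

{q4, q5, q6}

States satisfying E[alarm ∧ atFloor U alarm ∧ atFloor]: {q1, q2, q6}.
States satisfying EX (E[alarm ∧ atFloor U alarm ∧ atFloor]): {q4, q5, q6}.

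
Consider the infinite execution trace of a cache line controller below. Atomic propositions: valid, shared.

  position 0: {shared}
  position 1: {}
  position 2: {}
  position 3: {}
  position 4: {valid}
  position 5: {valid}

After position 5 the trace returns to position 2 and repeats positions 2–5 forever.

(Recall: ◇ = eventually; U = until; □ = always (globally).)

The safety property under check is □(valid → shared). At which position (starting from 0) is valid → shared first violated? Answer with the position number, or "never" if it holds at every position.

4

Check valid → shared at each position in order: 0 ✓, 1 ✓, 2 ✓, 3 ✓.
At position 4 the labels are {valid}, so valid → shared is false there. This is the first violation.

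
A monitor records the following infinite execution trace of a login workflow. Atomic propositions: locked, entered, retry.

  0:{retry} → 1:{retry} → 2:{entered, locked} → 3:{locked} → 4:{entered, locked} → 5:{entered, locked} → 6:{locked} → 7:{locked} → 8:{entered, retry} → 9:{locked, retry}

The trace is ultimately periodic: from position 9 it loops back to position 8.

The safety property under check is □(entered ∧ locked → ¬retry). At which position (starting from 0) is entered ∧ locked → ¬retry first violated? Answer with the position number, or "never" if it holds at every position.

never

entered ∧ locked → ¬retry holds at every position 0..9, and those are all the positions the trace ever visits, so the invariant □(entered ∧ locked → ¬retry) is never violated.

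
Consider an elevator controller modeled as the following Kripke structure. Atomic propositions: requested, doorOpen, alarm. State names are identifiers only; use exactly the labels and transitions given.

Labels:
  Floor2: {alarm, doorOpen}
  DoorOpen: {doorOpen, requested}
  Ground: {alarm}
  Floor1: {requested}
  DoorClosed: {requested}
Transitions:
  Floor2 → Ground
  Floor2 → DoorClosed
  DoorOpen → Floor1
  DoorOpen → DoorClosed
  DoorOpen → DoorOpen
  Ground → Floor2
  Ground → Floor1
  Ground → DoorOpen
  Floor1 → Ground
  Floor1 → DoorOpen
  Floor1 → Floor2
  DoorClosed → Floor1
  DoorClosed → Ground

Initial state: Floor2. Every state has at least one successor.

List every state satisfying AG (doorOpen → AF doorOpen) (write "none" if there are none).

States satisfying doorOpen → AF doorOpen: {Floor2, DoorOpen, Ground, Floor1, DoorClosed}.
States satisfying AG (doorOpen → AF doorOpen): {Floor2, DoorOpen, Ground, Floor1, DoorClosed}.

{Floor2, DoorOpen, Ground, Floor1, DoorClosed}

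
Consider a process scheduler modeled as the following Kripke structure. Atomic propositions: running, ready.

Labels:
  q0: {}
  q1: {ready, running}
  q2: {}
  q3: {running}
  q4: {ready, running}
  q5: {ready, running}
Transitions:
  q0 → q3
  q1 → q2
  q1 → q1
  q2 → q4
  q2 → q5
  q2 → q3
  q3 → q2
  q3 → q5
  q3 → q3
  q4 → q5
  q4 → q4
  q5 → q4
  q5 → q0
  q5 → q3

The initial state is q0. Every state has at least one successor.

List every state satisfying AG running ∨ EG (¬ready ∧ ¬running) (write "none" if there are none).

none

States satisfying running: {q1, q3, q4, q5}.
States satisfying AG running: ∅.
States satisfying ¬ready ∧ ¬running: {q0, q2}.
States satisfying EG (¬ready ∧ ¬running): ∅.
States satisfying AG running ∨ EG (¬ready ∧ ¬running): ∅.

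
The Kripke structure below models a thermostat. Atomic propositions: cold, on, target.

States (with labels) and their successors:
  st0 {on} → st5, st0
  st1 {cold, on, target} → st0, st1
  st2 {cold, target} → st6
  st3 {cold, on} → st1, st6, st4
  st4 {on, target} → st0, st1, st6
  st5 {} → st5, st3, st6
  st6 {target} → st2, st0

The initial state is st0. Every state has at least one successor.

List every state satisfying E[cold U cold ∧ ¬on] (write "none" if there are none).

States satisfying cold: {st1, st2, st3}.
States satisfying cold ∧ ¬on: {st2}.
States satisfying E[cold U cold ∧ ¬on]: {st2}.

{st2}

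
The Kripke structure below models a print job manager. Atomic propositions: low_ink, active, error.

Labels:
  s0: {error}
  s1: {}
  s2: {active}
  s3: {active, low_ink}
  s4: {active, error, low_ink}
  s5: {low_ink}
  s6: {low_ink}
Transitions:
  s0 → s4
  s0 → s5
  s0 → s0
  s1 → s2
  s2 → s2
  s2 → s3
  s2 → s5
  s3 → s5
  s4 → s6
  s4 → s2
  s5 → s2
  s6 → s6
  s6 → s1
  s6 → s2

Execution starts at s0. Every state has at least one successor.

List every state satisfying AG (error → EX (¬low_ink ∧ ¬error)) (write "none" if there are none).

{s1, s2, s3, s4, s5, s6}

States satisfying error → EX (¬low_ink ∧ ¬error): {s1, s2, s3, s4, s5, s6}.
States satisfying AG (error → EX (¬low_ink ∧ ¬error)): {s1, s2, s3, s4, s5, s6}.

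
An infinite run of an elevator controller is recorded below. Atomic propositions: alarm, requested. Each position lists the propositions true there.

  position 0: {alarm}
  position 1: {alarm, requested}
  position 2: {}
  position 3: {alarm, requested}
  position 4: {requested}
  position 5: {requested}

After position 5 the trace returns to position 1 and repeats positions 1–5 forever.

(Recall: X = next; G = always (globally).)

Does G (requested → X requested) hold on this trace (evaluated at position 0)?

Violated

requested → X requested must hold at every position from 0 onward. It fails at position 1, so G (requested → X requested) is false.
Positions where requested holds: 1, 3, 4, 5.
Check X requested at each: 1→fails, 3→ok, 4→ok, 5→ok.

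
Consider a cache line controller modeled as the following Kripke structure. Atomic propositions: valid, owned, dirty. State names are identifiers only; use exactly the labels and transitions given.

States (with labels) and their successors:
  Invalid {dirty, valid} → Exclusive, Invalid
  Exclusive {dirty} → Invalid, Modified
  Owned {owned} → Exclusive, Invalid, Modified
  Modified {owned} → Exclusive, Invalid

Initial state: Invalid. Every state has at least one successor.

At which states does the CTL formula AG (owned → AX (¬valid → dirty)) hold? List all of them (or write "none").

{Invalid, Exclusive, Modified}

States satisfying owned → AX (¬valid → dirty): {Invalid, Exclusive, Modified}.
States satisfying AG (owned → AX (¬valid → dirty)): {Invalid, Exclusive, Modified}.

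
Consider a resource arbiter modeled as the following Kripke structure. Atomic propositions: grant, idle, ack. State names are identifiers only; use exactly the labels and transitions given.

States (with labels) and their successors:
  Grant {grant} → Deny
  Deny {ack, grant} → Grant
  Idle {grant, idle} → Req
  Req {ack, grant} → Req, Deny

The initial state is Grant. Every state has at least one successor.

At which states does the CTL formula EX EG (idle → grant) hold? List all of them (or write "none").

States satisfying EG (idle → grant): {Grant, Deny, Idle, Req}.
States satisfying EX EG (idle → grant): {Grant, Deny, Idle, Req}.

{Grant, Deny, Idle, Req}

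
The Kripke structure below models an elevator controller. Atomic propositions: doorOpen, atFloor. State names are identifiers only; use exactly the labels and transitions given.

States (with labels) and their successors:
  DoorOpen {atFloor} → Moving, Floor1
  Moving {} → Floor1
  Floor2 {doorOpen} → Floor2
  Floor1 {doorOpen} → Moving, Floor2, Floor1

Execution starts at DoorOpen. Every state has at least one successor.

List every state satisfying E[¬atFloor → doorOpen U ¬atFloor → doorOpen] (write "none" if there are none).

{DoorOpen, Floor2, Floor1}

States satisfying ¬atFloor → doorOpen: {DoorOpen, Floor2, Floor1}.
States satisfying E[¬atFloor → doorOpen U ¬atFloor → doorOpen]: {DoorOpen, Floor2, Floor1}.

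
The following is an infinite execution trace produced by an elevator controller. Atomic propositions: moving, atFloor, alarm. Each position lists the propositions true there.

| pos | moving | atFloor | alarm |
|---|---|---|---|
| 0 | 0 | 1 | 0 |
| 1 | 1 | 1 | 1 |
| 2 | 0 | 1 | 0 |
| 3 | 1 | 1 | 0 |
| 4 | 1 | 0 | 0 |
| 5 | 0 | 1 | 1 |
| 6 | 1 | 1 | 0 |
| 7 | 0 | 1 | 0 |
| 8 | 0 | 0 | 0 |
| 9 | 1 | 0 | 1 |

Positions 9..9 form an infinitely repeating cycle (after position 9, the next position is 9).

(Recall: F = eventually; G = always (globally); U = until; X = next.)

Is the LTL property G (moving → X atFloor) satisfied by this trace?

No

moving → X atFloor must hold at every position from 0 onward. It fails at position 3, so G (moving → X atFloor) is false.
Positions where moving holds: 1, 3, 4, 6, 9.
Check X atFloor at each: 1→ok, 3→fails, 4→ok, 6→ok, 9→fails.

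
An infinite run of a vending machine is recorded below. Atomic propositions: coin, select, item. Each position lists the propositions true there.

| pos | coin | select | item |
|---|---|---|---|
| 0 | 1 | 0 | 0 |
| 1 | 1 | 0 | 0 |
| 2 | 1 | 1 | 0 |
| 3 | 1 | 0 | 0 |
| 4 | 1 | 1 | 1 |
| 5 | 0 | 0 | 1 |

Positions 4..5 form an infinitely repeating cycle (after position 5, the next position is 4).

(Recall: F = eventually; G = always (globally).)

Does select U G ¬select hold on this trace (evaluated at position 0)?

Walking from position 0: at position 0, G ¬select has not yet held and select fails, so select U G ¬select is false.

Violated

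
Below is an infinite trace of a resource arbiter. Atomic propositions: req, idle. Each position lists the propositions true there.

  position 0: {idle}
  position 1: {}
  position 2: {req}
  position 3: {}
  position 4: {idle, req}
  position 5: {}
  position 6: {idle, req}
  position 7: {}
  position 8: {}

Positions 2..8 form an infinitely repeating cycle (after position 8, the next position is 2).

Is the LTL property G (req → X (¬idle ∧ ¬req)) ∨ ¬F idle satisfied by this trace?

Satisfied

req → X (¬idle ∧ ¬req) holds at every position 0..8, and those are all positions ever visited, so G (req → X (¬idle ∧ ¬req)) holds.
Positions where req holds: 2, 4, 6.
Check X (¬idle ∧ ¬req) at each: 2→ok, 4→ok, 6→ok.
At position 0: G (req → X (¬idle ∧ ¬req)) is true; ¬F idle is false; so G (req → X (¬idle ∧ ¬req)) ∨ ¬F idle is true.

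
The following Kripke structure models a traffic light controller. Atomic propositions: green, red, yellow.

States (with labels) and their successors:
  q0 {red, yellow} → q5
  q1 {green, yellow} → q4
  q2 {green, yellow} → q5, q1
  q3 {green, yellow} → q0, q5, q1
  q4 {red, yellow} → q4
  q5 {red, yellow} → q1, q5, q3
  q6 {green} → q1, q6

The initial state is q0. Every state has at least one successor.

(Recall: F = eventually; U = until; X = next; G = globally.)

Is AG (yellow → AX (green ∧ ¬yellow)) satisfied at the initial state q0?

Does not hold

States satisfying yellow → AX (green ∧ ¬yellow): {q6}.
States satisfying AG (yellow → AX (green ∧ ¬yellow)): ∅.
q0 is reachable from q0 and violates yellow → AX (green ∧ ¬yellow), so AG fails at q0.
q0 ∉ Sat(AG (yellow → AX (green ∧ ¬yellow))).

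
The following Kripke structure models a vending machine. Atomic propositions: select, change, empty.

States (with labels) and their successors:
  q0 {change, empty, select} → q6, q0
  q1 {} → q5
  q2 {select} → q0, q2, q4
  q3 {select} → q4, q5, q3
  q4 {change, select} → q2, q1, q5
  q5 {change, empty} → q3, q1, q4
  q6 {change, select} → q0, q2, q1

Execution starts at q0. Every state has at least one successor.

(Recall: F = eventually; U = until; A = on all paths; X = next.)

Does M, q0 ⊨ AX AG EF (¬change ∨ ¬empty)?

States satisfying AG EF (¬change ∨ ¬empty): {q0, q1, q2, q3, q4, q5, q6}.
States satisfying AX AG EF (¬change ∨ ¬empty): {q0, q1, q2, q3, q4, q5, q6}.
q0 ∈ Sat(AX AG EF (¬change ∨ ¬empty)).

Yes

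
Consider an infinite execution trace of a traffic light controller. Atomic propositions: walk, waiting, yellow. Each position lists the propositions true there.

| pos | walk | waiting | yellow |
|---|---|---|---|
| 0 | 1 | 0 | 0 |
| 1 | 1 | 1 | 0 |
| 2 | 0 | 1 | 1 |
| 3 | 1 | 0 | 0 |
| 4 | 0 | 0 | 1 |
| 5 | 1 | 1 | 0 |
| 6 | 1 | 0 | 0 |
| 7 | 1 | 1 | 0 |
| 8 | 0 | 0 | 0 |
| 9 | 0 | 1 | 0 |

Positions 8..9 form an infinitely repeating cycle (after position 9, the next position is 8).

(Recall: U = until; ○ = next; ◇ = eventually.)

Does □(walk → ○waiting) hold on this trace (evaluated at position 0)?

walk → ○waiting must hold at every position from 0 onward. It fails at position 3, so □(walk → ○waiting) is false.
Positions where walk holds: 0, 1, 3, 5, 6, 7.
Check ○waiting at each: 0→ok, 1→ok, 3→fails, 5→fails, 6→ok, 7→fails.

Violated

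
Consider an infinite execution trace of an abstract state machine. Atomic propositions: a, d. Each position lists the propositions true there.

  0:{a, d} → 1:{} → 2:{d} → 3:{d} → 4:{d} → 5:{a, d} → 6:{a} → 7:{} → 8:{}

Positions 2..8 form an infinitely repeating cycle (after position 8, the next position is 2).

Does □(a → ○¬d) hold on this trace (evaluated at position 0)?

Yes

a → ○¬d holds at every position 0..8, and those are all positions ever visited, so □(a → ○¬d) holds.
Positions where a holds: 0, 5, 6.
Check ○¬d at each: 0→ok, 5→ok, 6→ok.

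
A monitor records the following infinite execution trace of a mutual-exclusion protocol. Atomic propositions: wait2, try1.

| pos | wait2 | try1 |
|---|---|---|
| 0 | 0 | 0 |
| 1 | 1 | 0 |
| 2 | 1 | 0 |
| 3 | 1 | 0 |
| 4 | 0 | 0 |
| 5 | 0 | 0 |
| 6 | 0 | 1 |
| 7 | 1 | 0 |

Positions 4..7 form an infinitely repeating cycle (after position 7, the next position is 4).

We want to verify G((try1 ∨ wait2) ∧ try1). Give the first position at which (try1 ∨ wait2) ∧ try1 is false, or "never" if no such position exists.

At position 0 the labels are {}, so (try1 ∨ wait2) ∧ try1 is false there. This is the first violation.

0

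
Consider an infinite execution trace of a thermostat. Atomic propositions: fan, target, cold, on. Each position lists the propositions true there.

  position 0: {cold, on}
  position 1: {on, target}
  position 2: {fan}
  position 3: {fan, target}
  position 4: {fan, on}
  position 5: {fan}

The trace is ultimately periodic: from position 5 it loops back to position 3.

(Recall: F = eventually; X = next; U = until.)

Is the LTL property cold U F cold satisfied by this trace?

Yes

Walking from position 0: F cold first holds at position 0, and cold holds at every earlier position along the way, so cold U F cold holds.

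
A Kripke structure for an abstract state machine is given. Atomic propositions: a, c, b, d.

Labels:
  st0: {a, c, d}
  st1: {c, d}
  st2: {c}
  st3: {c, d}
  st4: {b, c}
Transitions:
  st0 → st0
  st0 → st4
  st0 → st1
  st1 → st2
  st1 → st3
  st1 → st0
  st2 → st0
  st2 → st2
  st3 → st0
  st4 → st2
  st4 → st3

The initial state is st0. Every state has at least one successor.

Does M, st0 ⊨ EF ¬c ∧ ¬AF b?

No

States satisfying ¬c: ∅.
States satisfying EF ¬c: ∅.
States satisfying b: {st4}.
States satisfying AF b: {st4}.
States satisfying ¬AF b: {st0, st1, st2, st3}.
States satisfying EF ¬c ∧ ¬AF b: ∅.
st0 ∉ Sat(EF ¬c ∧ ¬AF b).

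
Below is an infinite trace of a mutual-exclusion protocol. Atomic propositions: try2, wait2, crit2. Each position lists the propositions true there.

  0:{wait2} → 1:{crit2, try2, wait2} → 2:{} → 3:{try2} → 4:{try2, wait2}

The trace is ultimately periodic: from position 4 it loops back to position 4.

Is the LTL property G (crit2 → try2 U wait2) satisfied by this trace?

Yes

crit2 → try2 U wait2 holds at every position 0..4, and those are all positions ever visited, so G (crit2 → try2 U wait2) holds.
Positions where crit2 holds: 1.
Check try2 U wait2 at each: 1→ok.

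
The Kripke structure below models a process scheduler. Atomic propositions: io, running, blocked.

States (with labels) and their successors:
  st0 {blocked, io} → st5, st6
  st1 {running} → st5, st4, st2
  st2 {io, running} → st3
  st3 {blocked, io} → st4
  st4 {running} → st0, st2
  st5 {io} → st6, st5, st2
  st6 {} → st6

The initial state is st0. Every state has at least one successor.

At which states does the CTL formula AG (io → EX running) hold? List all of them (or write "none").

{st6}

States satisfying io → EX running: {st1, st3, st4, st5, st6}.
States satisfying AG (io → EX running): {st6}.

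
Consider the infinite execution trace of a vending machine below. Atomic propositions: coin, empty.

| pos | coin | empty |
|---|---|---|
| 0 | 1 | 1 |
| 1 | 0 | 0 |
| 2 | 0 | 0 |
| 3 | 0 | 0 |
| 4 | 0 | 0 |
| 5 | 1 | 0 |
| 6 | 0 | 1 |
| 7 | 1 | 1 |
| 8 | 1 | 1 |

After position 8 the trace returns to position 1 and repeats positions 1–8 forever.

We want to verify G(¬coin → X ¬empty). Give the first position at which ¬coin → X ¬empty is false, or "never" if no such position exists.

Check ¬coin → X ¬empty at each position in order: 0 ✓, 1 ✓, 2 ✓, 3 ✓, 4 ✓, 5 ✓.
At position 6 the labels are {empty} and the next position 7 has {coin, empty}, so ¬coin → X ¬empty is false there. This is the first violation.

6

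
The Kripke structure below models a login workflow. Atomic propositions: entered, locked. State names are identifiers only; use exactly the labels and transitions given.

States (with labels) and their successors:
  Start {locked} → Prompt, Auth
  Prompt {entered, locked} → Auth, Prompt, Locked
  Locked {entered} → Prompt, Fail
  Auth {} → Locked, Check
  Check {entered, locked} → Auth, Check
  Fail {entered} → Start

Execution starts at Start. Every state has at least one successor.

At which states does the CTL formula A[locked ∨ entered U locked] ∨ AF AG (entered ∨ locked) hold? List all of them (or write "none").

States satisfying locked ∨ entered: {Start, Prompt, Locked, Check, Fail}.
States satisfying locked: {Start, Prompt, Check}.
States satisfying A[locked ∨ entered U locked]: {Start, Prompt, Locked, Check, Fail}.
States satisfying AG (entered ∨ locked): ∅.
States satisfying AF AG (entered ∨ locked): ∅.
States satisfying A[locked ∨ entered U locked] ∨ AF AG (entered ∨ locked): {Start, Prompt, Locked, Check, Fail}.

{Start, Prompt, Locked, Check, Fail}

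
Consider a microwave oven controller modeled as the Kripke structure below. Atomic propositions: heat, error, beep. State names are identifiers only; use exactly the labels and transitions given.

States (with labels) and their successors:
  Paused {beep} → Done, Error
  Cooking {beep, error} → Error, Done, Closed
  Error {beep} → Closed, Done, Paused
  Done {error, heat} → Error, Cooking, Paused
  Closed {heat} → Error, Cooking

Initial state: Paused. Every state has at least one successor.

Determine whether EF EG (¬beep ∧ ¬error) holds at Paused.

States satisfying EG (¬beep ∧ ¬error): ∅.
States satisfying EF EG (¬beep ∧ ¬error): ∅.
No suitable path/successor from Paused witnesses the formula.
Paused ∉ Sat(EF EG (¬beep ∧ ¬error)).

No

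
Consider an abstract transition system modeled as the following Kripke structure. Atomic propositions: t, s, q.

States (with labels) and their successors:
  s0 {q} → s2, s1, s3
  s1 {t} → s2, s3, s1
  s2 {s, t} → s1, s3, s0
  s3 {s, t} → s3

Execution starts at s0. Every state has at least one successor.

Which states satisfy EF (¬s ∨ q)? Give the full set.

{s0, s1, s2}

States satisfying ¬s ∨ q: {s0, s1}.
States satisfying EF (¬s ∨ q): {s0, s1, s2}.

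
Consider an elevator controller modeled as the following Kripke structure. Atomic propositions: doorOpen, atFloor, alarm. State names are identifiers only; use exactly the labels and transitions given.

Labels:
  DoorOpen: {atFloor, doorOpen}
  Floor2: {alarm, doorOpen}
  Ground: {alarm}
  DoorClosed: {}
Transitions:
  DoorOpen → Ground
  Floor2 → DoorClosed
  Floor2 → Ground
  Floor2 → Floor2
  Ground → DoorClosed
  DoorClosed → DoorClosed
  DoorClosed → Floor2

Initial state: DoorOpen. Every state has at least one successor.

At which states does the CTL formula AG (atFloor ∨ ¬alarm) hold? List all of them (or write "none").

none

States satisfying atFloor ∨ ¬alarm: {DoorOpen, DoorClosed}.
States satisfying AG (atFloor ∨ ¬alarm): ∅.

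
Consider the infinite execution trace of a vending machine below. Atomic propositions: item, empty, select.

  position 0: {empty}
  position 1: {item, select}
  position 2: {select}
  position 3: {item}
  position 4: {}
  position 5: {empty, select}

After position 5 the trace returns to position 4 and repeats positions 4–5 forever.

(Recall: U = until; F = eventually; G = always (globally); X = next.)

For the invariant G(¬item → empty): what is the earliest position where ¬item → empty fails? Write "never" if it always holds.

2

Check ¬item → empty at each position in order: 0 ✓, 1 ✓.
At position 2 the labels are {select}, so ¬item → empty is false there. This is the first violation.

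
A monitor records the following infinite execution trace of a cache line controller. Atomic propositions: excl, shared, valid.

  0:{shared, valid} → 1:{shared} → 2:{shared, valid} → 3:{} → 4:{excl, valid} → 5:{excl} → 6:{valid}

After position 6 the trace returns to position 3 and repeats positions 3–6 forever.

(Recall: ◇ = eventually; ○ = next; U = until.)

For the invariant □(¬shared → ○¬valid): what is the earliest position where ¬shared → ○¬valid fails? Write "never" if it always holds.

Check ¬shared → ○¬valid at each position in order: 0 ✓, 1 ✓, 2 ✓.
At position 3 the labels are {} and the next position 4 has {excl, valid}, so ¬shared → ○¬valid is false there. This is the first violation.

3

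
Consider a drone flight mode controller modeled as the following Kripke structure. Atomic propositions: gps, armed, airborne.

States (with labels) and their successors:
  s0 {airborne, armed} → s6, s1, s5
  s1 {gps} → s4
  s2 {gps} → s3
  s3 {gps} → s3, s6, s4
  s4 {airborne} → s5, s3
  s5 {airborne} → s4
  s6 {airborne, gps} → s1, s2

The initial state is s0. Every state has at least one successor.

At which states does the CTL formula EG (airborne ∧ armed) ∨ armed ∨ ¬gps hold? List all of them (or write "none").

{s0, s4, s5}

States satisfying airborne ∧ armed: {s0}.
States satisfying EG (airborne ∧ armed): ∅.
States satisfying ¬gps: {s0, s4, s5}.
States satisfying armed ∨ ¬gps: {s0, s4, s5}.
States satisfying EG (airborne ∧ armed) ∨ armed ∨ ¬gps: {s0, s4, s5}.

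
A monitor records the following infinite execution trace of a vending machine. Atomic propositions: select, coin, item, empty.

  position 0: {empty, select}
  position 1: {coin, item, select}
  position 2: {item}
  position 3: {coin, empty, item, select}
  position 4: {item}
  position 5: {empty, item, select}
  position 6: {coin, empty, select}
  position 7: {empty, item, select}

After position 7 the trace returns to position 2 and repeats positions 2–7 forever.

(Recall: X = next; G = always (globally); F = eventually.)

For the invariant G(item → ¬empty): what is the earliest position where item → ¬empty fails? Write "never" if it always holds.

Check item → ¬empty at each position in order: 0 ✓, 1 ✓, 2 ✓.
At position 3 the labels are {coin, empty, item, select}, so item → ¬empty is false there. This is the first violation.

3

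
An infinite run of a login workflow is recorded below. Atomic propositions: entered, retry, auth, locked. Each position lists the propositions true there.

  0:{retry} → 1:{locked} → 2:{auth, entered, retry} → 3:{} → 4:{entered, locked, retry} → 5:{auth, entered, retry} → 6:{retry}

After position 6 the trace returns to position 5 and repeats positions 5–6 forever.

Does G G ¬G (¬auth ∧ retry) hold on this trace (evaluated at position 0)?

Satisfied

G ¬G (¬auth ∧ retry) holds at every position 0..6, and those are all positions ever visited, so G G ¬G (¬auth ∧ retry) holds.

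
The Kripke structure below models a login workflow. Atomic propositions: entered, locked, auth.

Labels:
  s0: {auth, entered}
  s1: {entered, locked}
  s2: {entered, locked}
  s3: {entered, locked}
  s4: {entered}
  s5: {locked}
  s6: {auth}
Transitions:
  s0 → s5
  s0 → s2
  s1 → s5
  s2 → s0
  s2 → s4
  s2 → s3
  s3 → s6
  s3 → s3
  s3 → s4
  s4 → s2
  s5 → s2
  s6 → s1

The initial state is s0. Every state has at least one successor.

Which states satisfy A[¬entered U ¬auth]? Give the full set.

States satisfying ¬entered: {s5, s6}.
States satisfying ¬auth: {s1, s2, s3, s4, s5}.
States satisfying A[¬entered U ¬auth]: {s1, s2, s3, s4, s5, s6}.

{s1, s2, s3, s4, s5, s6}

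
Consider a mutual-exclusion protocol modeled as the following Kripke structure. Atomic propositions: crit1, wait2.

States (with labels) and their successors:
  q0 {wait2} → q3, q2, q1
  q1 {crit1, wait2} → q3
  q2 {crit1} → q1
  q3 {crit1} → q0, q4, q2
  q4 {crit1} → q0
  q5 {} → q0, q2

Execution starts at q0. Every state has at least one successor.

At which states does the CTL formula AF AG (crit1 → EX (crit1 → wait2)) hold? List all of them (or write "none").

States satisfying AG (crit1 → EX (crit1 → wait2)): ∅.
States satisfying AF AG (crit1 → EX (crit1 → wait2)): ∅.

none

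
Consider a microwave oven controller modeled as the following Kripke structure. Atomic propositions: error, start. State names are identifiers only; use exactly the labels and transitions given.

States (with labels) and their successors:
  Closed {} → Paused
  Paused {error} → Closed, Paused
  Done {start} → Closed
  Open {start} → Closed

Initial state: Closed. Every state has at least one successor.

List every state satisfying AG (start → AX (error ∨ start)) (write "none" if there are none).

States satisfying start → AX (error ∨ start): {Closed, Paused}.
States satisfying AG (start → AX (error ∨ start)): {Closed, Paused}.

{Closed, Paused}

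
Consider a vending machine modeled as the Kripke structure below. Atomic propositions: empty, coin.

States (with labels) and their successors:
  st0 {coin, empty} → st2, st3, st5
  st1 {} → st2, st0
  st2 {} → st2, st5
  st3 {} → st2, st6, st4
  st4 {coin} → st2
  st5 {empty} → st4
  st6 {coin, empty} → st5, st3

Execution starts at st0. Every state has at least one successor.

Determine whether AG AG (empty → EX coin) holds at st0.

States satisfying AG (empty → EX coin): {st2, st4, st5}.
States satisfying AG AG (empty → EX coin): {st2, st4, st5}.
st0 is reachable from st0 and violates AG (empty → EX coin), so AG fails at st0.
st0 ∉ Sat(AG AG (empty → EX coin)).

Does not hold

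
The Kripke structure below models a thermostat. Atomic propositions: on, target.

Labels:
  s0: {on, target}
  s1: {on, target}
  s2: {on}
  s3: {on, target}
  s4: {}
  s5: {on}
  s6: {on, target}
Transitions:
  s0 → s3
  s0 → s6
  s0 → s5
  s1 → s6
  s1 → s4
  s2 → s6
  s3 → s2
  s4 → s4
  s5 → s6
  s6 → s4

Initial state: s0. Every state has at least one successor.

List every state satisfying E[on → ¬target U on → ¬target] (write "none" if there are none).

{s2, s4, s5}

States satisfying on → ¬target: {s2, s4, s5}.
States satisfying E[on → ¬target U on → ¬target]: {s2, s4, s5}.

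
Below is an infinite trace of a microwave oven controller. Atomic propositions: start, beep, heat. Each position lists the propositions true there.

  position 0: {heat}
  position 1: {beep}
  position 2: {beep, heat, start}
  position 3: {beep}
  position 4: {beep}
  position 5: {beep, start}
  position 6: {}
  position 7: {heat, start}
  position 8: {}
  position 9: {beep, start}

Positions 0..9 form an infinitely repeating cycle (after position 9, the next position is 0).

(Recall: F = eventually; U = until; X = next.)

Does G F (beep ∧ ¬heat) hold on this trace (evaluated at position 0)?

Yes

F (beep ∧ ¬heat) holds at every position 0..9, and those are all positions ever visited, so G F (beep ∧ ¬heat) holds.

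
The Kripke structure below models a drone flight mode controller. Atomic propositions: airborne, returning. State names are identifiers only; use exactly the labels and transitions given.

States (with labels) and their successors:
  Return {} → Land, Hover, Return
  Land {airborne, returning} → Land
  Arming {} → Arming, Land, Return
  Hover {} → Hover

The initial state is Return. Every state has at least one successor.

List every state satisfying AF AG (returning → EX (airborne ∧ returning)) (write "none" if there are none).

{Return, Land, Arming, Hover}

States satisfying AG (returning → EX (airborne ∧ returning)): {Return, Land, Arming, Hover}.
States satisfying AF AG (returning → EX (airborne ∧ returning)): {Return, Land, Arming, Hover}.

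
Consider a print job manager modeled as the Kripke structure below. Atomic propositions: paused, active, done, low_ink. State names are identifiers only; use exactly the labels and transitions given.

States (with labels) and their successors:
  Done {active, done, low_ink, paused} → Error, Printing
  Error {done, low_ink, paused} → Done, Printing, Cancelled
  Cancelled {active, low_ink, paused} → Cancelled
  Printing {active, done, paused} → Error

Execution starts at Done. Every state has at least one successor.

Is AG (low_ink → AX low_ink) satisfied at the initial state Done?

Violated

States satisfying low_ink → AX low_ink: {Cancelled, Printing}.
States satisfying AG (low_ink → AX low_ink): {Cancelled}.
Done is reachable from Done and violates low_ink → AX low_ink, so AG fails at Done.
Done ∉ Sat(AG (low_ink → AX low_ink)).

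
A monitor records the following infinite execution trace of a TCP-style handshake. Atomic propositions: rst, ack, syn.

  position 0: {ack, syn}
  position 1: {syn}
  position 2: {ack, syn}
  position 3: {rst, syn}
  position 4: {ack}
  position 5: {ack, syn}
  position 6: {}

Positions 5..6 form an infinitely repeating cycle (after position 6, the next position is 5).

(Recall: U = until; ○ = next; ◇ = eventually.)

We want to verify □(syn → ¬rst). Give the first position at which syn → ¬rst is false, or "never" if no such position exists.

3

Check syn → ¬rst at each position in order: 0 ✓, 1 ✓, 2 ✓.
At position 3 the labels are {rst, syn}, so syn → ¬rst is false there. This is the first violation.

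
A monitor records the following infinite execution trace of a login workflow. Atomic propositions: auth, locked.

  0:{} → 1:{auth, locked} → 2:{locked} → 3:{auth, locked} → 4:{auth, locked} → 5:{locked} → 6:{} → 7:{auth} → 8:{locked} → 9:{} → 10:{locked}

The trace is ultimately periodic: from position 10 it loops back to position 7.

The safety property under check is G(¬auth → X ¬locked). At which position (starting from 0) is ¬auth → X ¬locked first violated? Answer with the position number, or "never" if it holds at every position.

0

At position 0 the labels are {} and the next position 1 has {auth, locked}, so ¬auth → X ¬locked is false there. This is the first violation.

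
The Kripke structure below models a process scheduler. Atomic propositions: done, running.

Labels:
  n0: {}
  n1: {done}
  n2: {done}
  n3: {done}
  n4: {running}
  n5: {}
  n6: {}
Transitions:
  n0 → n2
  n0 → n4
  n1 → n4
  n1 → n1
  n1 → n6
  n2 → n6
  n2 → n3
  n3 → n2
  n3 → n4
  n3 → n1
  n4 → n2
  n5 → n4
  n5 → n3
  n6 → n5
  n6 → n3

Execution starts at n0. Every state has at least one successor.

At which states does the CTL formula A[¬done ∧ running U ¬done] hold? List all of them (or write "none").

{n0, n4, n5, n6}

States satisfying ¬done ∧ running: {n4}.
States satisfying ¬done: {n0, n4, n5, n6}.
States satisfying A[¬done ∧ running U ¬done]: {n0, n4, n5, n6}.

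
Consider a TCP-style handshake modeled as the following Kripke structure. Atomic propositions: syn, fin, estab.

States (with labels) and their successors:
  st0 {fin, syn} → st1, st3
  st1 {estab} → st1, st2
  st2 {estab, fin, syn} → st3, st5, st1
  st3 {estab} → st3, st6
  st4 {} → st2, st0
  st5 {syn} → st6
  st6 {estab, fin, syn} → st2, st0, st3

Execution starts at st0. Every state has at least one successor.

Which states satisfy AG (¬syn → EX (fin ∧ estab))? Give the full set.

States satisfying ¬syn → EX (fin ∧ estab): {st0, st1, st2, st3, st4, st5, st6}.
States satisfying AG (¬syn → EX (fin ∧ estab)): {st0, st1, st2, st3, st4, st5, st6}.

{st0, st1, st2, st3, st4, st5, st6}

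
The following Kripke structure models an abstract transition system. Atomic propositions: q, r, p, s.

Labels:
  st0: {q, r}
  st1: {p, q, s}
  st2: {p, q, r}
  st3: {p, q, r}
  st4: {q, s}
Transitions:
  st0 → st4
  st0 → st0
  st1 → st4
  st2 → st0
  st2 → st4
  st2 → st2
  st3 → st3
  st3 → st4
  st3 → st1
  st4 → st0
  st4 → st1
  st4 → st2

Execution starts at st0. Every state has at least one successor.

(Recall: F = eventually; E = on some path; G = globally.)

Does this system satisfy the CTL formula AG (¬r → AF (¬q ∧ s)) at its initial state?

Does not hold

States satisfying ¬r → AF (¬q ∧ s): {st0, st2, st3}.
States satisfying AG (¬r → AF (¬q ∧ s)): ∅.
st1 is reachable from st0 and violates ¬r → AF (¬q ∧ s), so AG fails at st0.
st0 ∉ Sat(AG (¬r → AF (¬q ∧ s))).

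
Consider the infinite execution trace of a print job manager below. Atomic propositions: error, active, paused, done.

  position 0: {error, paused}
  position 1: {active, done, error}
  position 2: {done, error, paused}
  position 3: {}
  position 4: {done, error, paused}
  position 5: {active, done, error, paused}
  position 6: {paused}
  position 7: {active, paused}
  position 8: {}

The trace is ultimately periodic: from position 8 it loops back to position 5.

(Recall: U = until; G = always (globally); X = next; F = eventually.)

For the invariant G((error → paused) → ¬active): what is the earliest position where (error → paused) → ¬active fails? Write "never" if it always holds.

Check (error → paused) → ¬active at each position in order: 0 ✓, 1 ✓, 2 ✓, 3 ✓, 4 ✓.
At position 5 the labels are {active, done, error, paused}, so (error → paused) → ¬active is false there. This is the first violation.

5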